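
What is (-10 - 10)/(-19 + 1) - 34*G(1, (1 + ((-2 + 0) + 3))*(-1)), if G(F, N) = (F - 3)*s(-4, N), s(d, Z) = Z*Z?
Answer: 2458/9 ≈ 273.11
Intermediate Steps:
s(d, Z) = Z²
G(F, N) = N²*(-3 + F) (G(F, N) = (F - 3)*N² = (-3 + F)*N² = N²*(-3 + F))
(-10 - 10)/(-19 + 1) - 34*G(1, (1 + ((-2 + 0) + 3))*(-1)) = (-10 - 10)/(-19 + 1) - 34*((1 + ((-2 + 0) + 3))*(-1))²*(-3 + 1) = -20/(-18) - 34*((1 + (-2 + 3))*(-1))²*(-2) = -20*(-1/18) - 34*((1 + 1)*(-1))²*(-2) = 10/9 - 34*(2*(-1))²*(-2) = 10/9 - 34*(-2)²*(-2) = 10/9 - 136*(-2) = 10/9 - 34*(-8) = 10/9 + 272 = 2458/9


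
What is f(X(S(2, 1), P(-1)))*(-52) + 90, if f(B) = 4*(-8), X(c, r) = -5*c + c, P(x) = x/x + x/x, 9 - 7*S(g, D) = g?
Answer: 1754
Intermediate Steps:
S(g, D) = 9/7 - g/7
P(x) = 2 (P(x) = 1 + 1 = 2)
X(c, r) = -4*c
f(B) = -32
f(X(S(2, 1), P(-1)))*(-52) + 90 = -32*(-52) + 90 = 1664 + 90 = 1754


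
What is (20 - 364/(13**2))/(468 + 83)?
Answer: 8/247 ≈ 0.032389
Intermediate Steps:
(20 - 364/(13**2))/(468 + 83) = (20 - 364/169)/551 = (20 - 364*1/169)*(1/551) = (20 - 28/13)*(1/551) = (232/13)*(1/551) = 8/247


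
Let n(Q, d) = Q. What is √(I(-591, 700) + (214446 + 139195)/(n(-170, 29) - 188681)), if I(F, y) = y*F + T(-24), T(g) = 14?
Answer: I*√14754053952807377/188851 ≈ 643.19*I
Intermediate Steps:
I(F, y) = 14 + F*y (I(F, y) = y*F + 14 = F*y + 14 = 14 + F*y)
√(I(-591, 700) + (214446 + 139195)/(n(-170, 29) - 188681)) = √((14 - 591*700) + (214446 + 139195)/(-170 - 188681)) = √((14 - 413700) + 353641/(-188851)) = √(-413686 + 353641*(-1/188851)) = √(-413686 - 353641/188851) = √(-78125368427/188851) = I*√14754053952807377/188851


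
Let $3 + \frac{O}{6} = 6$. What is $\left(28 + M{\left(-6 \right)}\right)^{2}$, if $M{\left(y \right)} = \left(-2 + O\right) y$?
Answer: $4624$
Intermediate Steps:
$O = 18$ ($O = -18 + 6 \cdot 6 = -18 + 36 = 18$)
$M{\left(y \right)} = 16 y$ ($M{\left(y \right)} = \left(-2 + 18\right) y = 16 y$)
$\left(28 + M{\left(-6 \right)}\right)^{2} = \left(28 + 16 \left(-6\right)\right)^{2} = \left(28 - 96\right)^{2} = \left(-68\right)^{2} = 4624$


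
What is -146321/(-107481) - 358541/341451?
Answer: 346215350/1112105907 ≈ 0.31132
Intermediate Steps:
-146321/(-107481) - 358541/341451 = -146321*(-1/107481) - 358541*1/341451 = 146321/107481 - 358541/341451 = 346215350/1112105907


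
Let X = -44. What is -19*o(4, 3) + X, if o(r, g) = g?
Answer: -101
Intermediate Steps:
-19*o(4, 3) + X = -19*3 - 44 = -57 - 44 = -101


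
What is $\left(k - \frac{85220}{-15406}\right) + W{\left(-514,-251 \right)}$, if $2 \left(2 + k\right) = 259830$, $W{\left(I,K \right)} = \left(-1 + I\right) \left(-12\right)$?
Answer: $\frac{1048366989}{7703} \approx 1.361 \cdot 10^{5}$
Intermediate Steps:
$W{\left(I,K \right)} = 12 - 12 I$
$k = 129913$ ($k = -2 + \frac{1}{2} \cdot 259830 = -2 + 129915 = 129913$)
$\left(k - \frac{85220}{-15406}\right) + W{\left(-514,-251 \right)} = \left(129913 - \frac{85220}{-15406}\right) + \left(12 - -6168\right) = \left(129913 - - \frac{42610}{7703}\right) + \left(12 + 6168\right) = \left(129913 + \frac{42610}{7703}\right) + 6180 = \frac{1000762449}{7703} + 6180 = \frac{1048366989}{7703}$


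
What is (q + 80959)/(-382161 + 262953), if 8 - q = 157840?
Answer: 76873/119208 ≈ 0.64486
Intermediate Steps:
q = -157832 (q = 8 - 1*157840 = 8 - 157840 = -157832)
(q + 80959)/(-382161 + 262953) = (-157832 + 80959)/(-382161 + 262953) = -76873/(-119208) = -76873*(-1/119208) = 76873/119208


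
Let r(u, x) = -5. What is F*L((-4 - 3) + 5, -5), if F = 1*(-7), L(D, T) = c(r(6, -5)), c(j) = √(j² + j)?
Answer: -14*√5 ≈ -31.305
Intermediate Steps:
c(j) = √(j + j²)
L(D, T) = 2*√5 (L(D, T) = √(-5*(1 - 5)) = √(-5*(-4)) = √20 = 2*√5)
F = -7
F*L((-4 - 3) + 5, -5) = -14*√5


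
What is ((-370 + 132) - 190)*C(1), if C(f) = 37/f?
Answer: -15836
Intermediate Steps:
((-370 + 132) - 190)*C(1) = ((-370 + 132) - 190)*(37/1) = (-238 - 190)*(37*1) = -428*37 = -15836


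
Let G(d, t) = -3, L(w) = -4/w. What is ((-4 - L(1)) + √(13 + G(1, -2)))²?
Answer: 10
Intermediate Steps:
((-4 - L(1)) + √(13 + G(1, -2)))² = ((-4 - (-4)/1) + √(13 - 3))² = ((-4 - (-4)) + √10)² = ((-4 - 1*(-4)) + √10)² = ((-4 + 4) + √10)² = (0 + √10)² = (√10)² = 10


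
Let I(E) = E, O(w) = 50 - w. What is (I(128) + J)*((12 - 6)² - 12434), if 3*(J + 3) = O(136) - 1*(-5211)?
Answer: -68189000/3 ≈ -2.2730e+7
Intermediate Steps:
J = 5116/3 (J = -3 + ((50 - 1*136) - 1*(-5211))/3 = -3 + ((50 - 136) + 5211)/3 = -3 + (-86 + 5211)/3 = -3 + (⅓)*5125 = -3 + 5125/3 = 5116/3 ≈ 1705.3)
(I(128) + J)*((12 - 6)² - 12434) = (128 + 5116/3)*((12 - 6)² - 12434) = 5500*(6² - 12434)/3 = 5500*(36 - 12434)/3 = (5500/3)*(-12398) = -68189000/3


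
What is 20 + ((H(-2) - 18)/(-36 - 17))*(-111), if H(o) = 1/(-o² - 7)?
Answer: -10429/583 ≈ -17.889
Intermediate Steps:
H(o) = 1/(-7 - o²)
20 + ((H(-2) - 18)/(-36 - 17))*(-111) = 20 + ((-1/(7 + (-2)²) - 18)/(-36 - 17))*(-111) = 20 + ((-1/(7 + 4) - 18)/(-53))*(-111) = 20 + ((-1/11 - 18)*(-1/53))*(-111) = 20 - 199/11*(-1/53)*(-111) = 20 + (199/583)*(-111) = 20 - 22089/583 = -10429/583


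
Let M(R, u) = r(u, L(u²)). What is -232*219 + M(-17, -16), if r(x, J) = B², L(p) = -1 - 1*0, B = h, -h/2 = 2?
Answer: -50792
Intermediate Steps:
h = -4 (h = -2*2 = -4)
B = -4
L(p) = -1 (L(p) = -1 + 0 = -1)
r(x, J) = 16 (r(x, J) = (-4)² = 16)
M(R, u) = 16
-232*219 + M(-17, -16) = -232*219 + 16 = -50808 + 16 = -50792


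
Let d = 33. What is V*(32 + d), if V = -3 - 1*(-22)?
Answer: 1235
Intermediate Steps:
V = 19 (V = -3 + 22 = 19)
V*(32 + d) = 19*(32 + 33) = 19*65 = 1235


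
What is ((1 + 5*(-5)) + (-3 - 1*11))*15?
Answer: -570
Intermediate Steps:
((1 + 5*(-5)) + (-3 - 1*11))*15 = ((1 - 25) + (-3 - 11))*15 = (-24 - 14)*15 = -38*15 = -570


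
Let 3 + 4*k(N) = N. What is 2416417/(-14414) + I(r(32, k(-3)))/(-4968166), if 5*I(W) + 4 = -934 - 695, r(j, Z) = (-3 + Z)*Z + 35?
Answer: -15006445092012/89513930905 ≈ -167.64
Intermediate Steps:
k(N) = -¾ + N/4
r(j, Z) = 35 + Z*(-3 + Z) (r(j, Z) = Z*(-3 + Z) + 35 = 35 + Z*(-3 + Z))
I(W) = -1633/5 (I(W) = -⅘ + (-934 - 695)/5 = -⅘ + (⅕)*(-1629) = -⅘ - 1629/5 = -1633/5)
2416417/(-14414) + I(r(32, k(-3)))/(-4968166) = 2416417/(-14414) - 1633/5/(-4968166) = 2416417*(-1/14414) - 1633/5*(-1/4968166) = -2416417/14414 + 1633/24840830 = -15006445092012/89513930905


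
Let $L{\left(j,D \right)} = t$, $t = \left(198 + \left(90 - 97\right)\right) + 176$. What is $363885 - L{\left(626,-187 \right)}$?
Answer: $363518$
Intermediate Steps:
$t = 367$ ($t = \left(198 - 7\right) + 176 = 191 + 176 = 367$)
$L{\left(j,D \right)} = 367$
$363885 - L{\left(626,-187 \right)} = 363885 - 367 = 363518$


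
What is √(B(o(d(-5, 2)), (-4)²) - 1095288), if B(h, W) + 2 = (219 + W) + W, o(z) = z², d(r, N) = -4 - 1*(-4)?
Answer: 9*I*√13519 ≈ 1046.4*I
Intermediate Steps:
d(r, N) = 0 (d(r, N) = -4 + 4 = 0)
B(h, W) = 217 + 2*W (B(h, W) = -2 + ((219 + W) + W) = -2 + (219 + 2*W) = 217 + 2*W)
√(B(o(d(-5, 2)), (-4)²) - 1095288) = √((217 + 2*(-4)²) - 1095288) = √((217 + 2*16) - 1095288) = √((217 + 32) - 1095288) = √(249 - 1095288) = √(-1095039) = 9*I*√13519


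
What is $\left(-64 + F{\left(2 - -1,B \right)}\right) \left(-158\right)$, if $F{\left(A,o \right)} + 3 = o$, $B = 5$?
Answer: $9796$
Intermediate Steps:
$F{\left(A,o \right)} = -3 + o$
$\left(-64 + F{\left(2 - -1,B \right)}\right) \left(-158\right) = \left(-64 + \left(-3 + 5\right)\right) \left(-158\right) = \left(-64 + 2\right) \left(-158\right) = \left(-62\right) \left(-158\right) = 9796$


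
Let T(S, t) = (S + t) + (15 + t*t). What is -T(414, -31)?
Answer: -1359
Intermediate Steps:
T(S, t) = 15 + S + t + t² (T(S, t) = (S + t) + (15 + t²) = 15 + S + t + t²)
-T(414, -31) = -(15 + 414 - 31 + (-31)²) = -(15 + 414 - 31 + 961) = -1*1359 = -1359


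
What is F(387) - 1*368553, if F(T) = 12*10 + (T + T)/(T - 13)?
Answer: -68896584/187 ≈ -3.6843e+5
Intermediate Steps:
F(T) = 120 + 2*T/(-13 + T) (F(T) = 120 + (2*T)/(-13 + T) = 120 + 2*T/(-13 + T))
F(387) - 1*368553 = 2*(-780 + 61*387)/(-13 + 387) - 1*368553 = 2*(-780 + 23607)/374 - 368553 = 2*(1/374)*22827 - 368553 = 22827/187 - 368553 = -68896584/187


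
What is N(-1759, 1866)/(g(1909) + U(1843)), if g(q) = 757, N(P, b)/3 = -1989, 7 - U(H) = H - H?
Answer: -5967/764 ≈ -7.8102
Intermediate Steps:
U(H) = 7 (U(H) = 7 - (H - H) = 7 - 1*0 = 7 + 0 = 7)
N(P, b) = -5967 (N(P, b) = 3*(-1989) = -5967)
N(-1759, 1866)/(g(1909) + U(1843)) = -5967/(757 + 7) = -5967/764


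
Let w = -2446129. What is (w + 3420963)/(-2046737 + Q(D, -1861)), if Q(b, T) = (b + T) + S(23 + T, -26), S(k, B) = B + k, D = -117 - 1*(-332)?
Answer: -974834/2050247 ≈ -0.47547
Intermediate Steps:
D = 215 (D = -117 + 332 = 215)
Q(b, T) = -3 + b + 2*T (Q(b, T) = (b + T) + (-26 + (23 + T)) = (T + b) + (-3 + T) = -3 + b + 2*T)
(w + 3420963)/(-2046737 + Q(D, -1861)) = (-2446129 + 3420963)/(-2046737 + (-3 + 215 + 2*(-1861))) = 974834/(-2046737 + (-3 + 215 - 3722)) = 974834/(-2046737 - 3510) = 974834/(-2050247) = 974834*(-1/2050247) = -974834/2050247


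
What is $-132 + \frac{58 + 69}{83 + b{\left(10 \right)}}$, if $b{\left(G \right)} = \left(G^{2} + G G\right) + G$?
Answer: $- \frac{38549}{293} \approx -131.57$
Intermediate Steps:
$b{\left(G \right)} = G + 2 G^{2}$ ($b{\left(G \right)} = \left(G^{2} + G^{2}\right) + G = 2 G^{2} + G = G + 2 G^{2}$)
$-132 + \frac{58 + 69}{83 + b{\left(10 \right)}} = -132 + \frac{58 + 69}{83 + 10 \left(1 + 2 \cdot 10\right)} = -132 + \frac{1}{83 + 10 \left(1 + 20\right)} 127 = -132 + \frac{1}{83 + 10 \cdot 21} \cdot 127 = -132 + \frac{1}{83 + 210} \cdot 127 = -132 + \frac{1}{293} \cdot 127 = -132 + \frac{127}{293} = - \frac{38549}{293}$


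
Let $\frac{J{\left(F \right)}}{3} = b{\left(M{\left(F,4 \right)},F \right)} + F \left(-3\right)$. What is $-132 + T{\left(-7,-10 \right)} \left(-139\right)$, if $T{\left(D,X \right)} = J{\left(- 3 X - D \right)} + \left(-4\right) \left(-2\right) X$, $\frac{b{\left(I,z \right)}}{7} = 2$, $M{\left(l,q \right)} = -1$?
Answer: $51437$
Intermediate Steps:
$b{\left(I,z \right)} = 14$ ($b{\left(I,z \right)} = 7 \cdot 2 = 14$)
$J{\left(F \right)} = 42 - 9 F$ ($J{\left(F \right)} = 3 \left(14 + F \left(-3\right)\right) = 3 \left(14 - 3 F\right) = 42 - 9 F$)
$T{\left(D,X \right)} = 42 + 9 D + 35 X$ ($T{\left(D,X \right)} = \left(42 - 9 \left(- 3 X - D\right)\right) + \left(-4\right) \left(-2\right) X = \left(42 - 9 \left(- D - 3 X\right)\right) + 8 X = \left(42 + \left(9 D + 27 X\right)\right) + 8 X = \left(42 + 9 D + 27 X\right) + 8 X = 42 + 9 D + 35 X$)
$-132 + T{\left(-7,-10 \right)} \left(-139\right) = -132 + \left(42 + 9 \left(-7\right) + 35 \left(-10\right)\right) \left(-139\right) = -132 + \left(42 - 63 - 350\right) \left(-139\right) = -132 - -51569 = -132 + 51569 = 51437$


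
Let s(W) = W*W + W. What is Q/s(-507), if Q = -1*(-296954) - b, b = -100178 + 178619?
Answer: 218513/256542 ≈ 0.85176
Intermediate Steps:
s(W) = W + W**2 (s(W) = W**2 + W = W + W**2)
b = 78441
Q = 218513 (Q = -1*(-296954) - 1*78441 = 296954 - 78441 = 218513)
Q/s(-507) = 218513/((-507*(1 - 507))) = 218513/((-507*(-506))) = 218513/256542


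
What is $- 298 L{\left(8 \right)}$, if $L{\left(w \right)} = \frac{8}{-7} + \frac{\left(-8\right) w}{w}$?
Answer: $\frac{19072}{7} \approx 2724.6$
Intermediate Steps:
$L{\left(w \right)} = - \frac{64}{7}$ ($L{\left(w \right)} = 8 \left(- \frac{1}{7}\right) - 8 = - \frac{8}{7} - 8 = - \frac{64}{7}$)
$- 298 L{\left(8 \right)} = \left(-298\right) \left(- \frac{64}{7}\right) = \frac{19072}{7}$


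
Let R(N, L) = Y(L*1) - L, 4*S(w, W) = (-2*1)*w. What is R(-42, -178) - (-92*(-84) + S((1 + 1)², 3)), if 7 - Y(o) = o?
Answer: -7363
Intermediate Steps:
S(w, W) = -w/2 (S(w, W) = ((-2*1)*w)/4 = (-2*w)/4 = -w/2)
Y(o) = 7 - o
R(N, L) = 7 - 2*L (R(N, L) = (7 - L) - L = 7 - 2*L)
R(-42, -178) - (-92*(-84) + S((1 + 1)², 3)) = (7 - 2*(-178)) - (-92*(-84) - (1 + 1)²/2) = (7 + 356) - (7728 - ½*2²) = 363 - (7728 - ½*4) = 363 - (7728 - 2) = 363 - 1*7726 = 363 - 7726 = -7363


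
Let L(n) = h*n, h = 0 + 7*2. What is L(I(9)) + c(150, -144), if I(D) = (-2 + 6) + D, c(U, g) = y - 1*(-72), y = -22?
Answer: 232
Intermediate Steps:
h = 14 (h = 0 + 14 = 14)
c(U, g) = 50 (c(U, g) = -22 - 1*(-72) = -22 + 72 = 50)
I(D) = 4 + D
L(n) = 14*n
L(I(9)) + c(150, -144) = 14*(4 + 9) + 50 = 14*13 + 50 = 182 + 50 = 232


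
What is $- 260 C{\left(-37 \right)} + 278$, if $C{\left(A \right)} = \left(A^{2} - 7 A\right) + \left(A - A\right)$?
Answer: $-423002$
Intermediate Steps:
$C{\left(A \right)} = A^{2} - 7 A$ ($C{\left(A \right)} = \left(A^{2} - 7 A\right) + 0 = A^{2} - 7 A$)
$- 260 C{\left(-37 \right)} + 278 = - 260 \left(- 37 \left(-7 - 37\right)\right) + 278 = - 260 \left(\left(-37\right) \left(-44\right)\right) + 278 = \left(-260\right) 1628 + 278 = -423280 + 278 = -423002$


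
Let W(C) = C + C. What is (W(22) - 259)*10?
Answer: -2150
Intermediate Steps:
W(C) = 2*C
(W(22) - 259)*10 = (2*22 - 259)*10 = (44 - 259)*10 = -215*10 = -2150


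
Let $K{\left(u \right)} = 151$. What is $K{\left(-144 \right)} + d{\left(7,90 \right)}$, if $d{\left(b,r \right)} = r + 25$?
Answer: $266$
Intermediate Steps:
$d{\left(b,r \right)} = 25 + r$
$K{\left(-144 \right)} + d{\left(7,90 \right)} = 151 + \left(25 + 90\right) = 151 + 115 = 266$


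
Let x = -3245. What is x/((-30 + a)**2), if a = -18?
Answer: -3245/2304 ≈ -1.4084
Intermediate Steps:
x/((-30 + a)**2) = -3245/(-30 - 18)**2 = -3245/((-48)**2) = -3245/2304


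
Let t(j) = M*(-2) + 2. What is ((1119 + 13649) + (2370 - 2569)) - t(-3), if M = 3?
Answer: 14573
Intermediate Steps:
t(j) = -4 (t(j) = 3*(-2) + 2 = -6 + 2 = -4)
((1119 + 13649) + (2370 - 2569)) - t(-3) = ((1119 + 13649) + (2370 - 2569)) - 1*(-4) = (14768 - 199) + 4 = 14569 + 4 = 14573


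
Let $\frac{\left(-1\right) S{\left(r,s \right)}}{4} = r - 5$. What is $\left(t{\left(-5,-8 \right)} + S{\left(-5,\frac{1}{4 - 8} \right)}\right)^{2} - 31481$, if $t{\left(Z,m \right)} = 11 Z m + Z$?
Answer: $194144$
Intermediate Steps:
$t{\left(Z,m \right)} = Z + 11 Z m$ ($t{\left(Z,m \right)} = 11 Z m + Z = Z + 11 Z m$)
$S{\left(r,s \right)} = 20 - 4 r$ ($S{\left(r,s \right)} = - 4 \left(r - 5\right) = - 4 \left(-5 + r\right) = 20 - 4 r$)
$\left(t{\left(-5,-8 \right)} + S{\left(-5,\frac{1}{4 - 8} \right)}\right)^{2} - 31481 = \left(- 5 \left(1 + 11 \left(-8\right)\right) + \left(20 - -20\right)\right)^{2} - 31481 = \left(- 5 \left(1 - 88\right) + \left(20 + 20\right)\right)^{2} - 31481 = \left(\left(-5\right) \left(-87\right) + 40\right)^{2} - 31481 = \left(435 + 40\right)^{2} - 31481 = 475^{2} - 31481 = 225625 - 31481 = 194144$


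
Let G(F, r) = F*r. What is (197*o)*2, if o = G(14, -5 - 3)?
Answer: -44128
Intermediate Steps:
o = -112 (o = 14*(-5 - 3) = 14*(-8) = -112)
(197*o)*2 = (197*(-112))*2 = -22064*2 = -44128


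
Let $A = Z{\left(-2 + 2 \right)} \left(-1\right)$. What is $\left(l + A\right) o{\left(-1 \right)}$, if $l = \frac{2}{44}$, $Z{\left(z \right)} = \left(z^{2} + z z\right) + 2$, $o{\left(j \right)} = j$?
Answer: $\frac{43}{22} \approx 1.9545$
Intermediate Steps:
$Z{\left(z \right)} = 2 + 2 z^{2}$ ($Z{\left(z \right)} = \left(z^{2} + z^{2}\right) + 2 = 2 z^{2} + 2 = 2 + 2 z^{2}$)
$A = -2$ ($A = \left(2 + 2 \left(-2 + 2\right)^{2}\right) \left(-1\right) = \left(2 + 2 \cdot 0^{2}\right) \left(-1\right) = \left(2 + 2 \cdot 0\right) \left(-1\right) = \left(2 + 0\right) \left(-1\right) = 2 \left(-1\right) = -2$)
$l = \frac{1}{22}$ ($l = 2 \cdot \frac{1}{44} = \frac{1}{22} \approx 0.045455$)
$\left(l + A\right) o{\left(-1 \right)} = \left(\frac{1}{22} - 2\right) \left(-1\right) = \left(- \frac{43}{22}\right) \left(-1\right) = \frac{43}{22}$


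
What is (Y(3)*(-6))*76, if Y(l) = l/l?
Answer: -456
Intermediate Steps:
Y(l) = 1
(Y(3)*(-6))*76 = (1*(-6))*76 = -6*76 = -456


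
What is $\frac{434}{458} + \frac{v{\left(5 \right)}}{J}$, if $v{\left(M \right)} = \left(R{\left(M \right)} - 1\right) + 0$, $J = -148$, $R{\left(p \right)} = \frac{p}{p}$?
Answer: $\frac{217}{229} \approx 0.9476$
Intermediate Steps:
$R{\left(p \right)} = 1$
$v{\left(M \right)} = 0$ ($v{\left(M \right)} = \left(1 - 1\right) + 0 = 0 + 0 = 0$)
$\frac{434}{458} + \frac{v{\left(5 \right)}}{J} = \frac{434}{458} + \frac{0}{-148} = 434 \cdot \frac{1}{458} + 0 \left(- \frac{1}{148}\right) = \frac{217}{229} + 0 = \frac{217}{229}$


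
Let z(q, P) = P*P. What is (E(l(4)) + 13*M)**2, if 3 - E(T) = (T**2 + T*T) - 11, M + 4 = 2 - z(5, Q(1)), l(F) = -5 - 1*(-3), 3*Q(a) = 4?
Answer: 150544/81 ≈ 1858.6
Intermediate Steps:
Q(a) = 4/3 (Q(a) = (1/3)*4 = 4/3)
z(q, P) = P**2
l(F) = -2 (l(F) = -5 + 3 = -2)
M = -34/9 (M = -4 + (2 - (4/3)**2) = -4 + (2 - 1*16/9) = -4 + (2 - 16/9) = -4 + 2/9 = -34/9 ≈ -3.7778)
E(T) = 14 - 2*T**2 (E(T) = 3 - ((T**2 + T*T) - 11) = 3 - ((T**2 + T**2) - 11) = 3 - (2*T**2 - 11) = 3 - (-11 + 2*T**2) = 3 + (11 - 2*T**2) = 14 - 2*T**2)
(E(l(4)) + 13*M)**2 = ((14 - 2*(-2)**2) + 13*(-34/9))**2 = ((14 - 2*4) - 442/9)**2 = ((14 - 8) - 442/9)**2 = (6 - 442/9)**2 = (-388/9)**2 = 150544/81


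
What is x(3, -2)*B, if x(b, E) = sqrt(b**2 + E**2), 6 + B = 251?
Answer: 245*sqrt(13) ≈ 883.36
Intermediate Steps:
B = 245 (B = -6 + 251 = 245)
x(b, E) = sqrt(E**2 + b**2)
x(3, -2)*B = sqrt((-2)**2 + 3**2)*245 = sqrt(4 + 9)*245 = sqrt(13)*245 = 245*sqrt(13)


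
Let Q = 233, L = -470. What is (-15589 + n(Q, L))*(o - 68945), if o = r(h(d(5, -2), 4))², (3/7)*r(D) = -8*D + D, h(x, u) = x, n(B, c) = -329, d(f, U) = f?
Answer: 2973906880/3 ≈ 9.9130e+8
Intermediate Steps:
r(D) = -49*D/3 (r(D) = 7*(-8*D + D)/3 = 7*(-7*D)/3 = -49*D/3)
o = 60025/9 (o = (-49/3*5)² = (-245/3)² = 60025/9 ≈ 6669.4)
(-15589 + n(Q, L))*(o - 68945) = (-15589 - 329)*(60025/9 - 68945) = -15918*(-560480/9) = 2973906880/3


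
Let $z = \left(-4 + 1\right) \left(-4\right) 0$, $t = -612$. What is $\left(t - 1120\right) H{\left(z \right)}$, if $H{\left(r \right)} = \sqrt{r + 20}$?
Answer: $- 3464 \sqrt{5} \approx -7745.7$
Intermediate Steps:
$z = 0$ ($z = \left(-3\right) \left(-4\right) 0 = 12 \cdot 0 = 0$)
$H{\left(r \right)} = \sqrt{20 + r}$
$\left(t - 1120\right) H{\left(z \right)} = \left(-612 - 1120\right) \sqrt{20 + 0} = - 1732 \sqrt{20} = - 1732 \cdot 2 \sqrt{5} = - 3464 \sqrt{5}$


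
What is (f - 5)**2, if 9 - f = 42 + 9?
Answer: 2209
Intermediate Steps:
f = -42 (f = 9 - (42 + 9) = 9 - 1*51 = 9 - 51 = -42)
(f - 5)**2 = (-42 - 5)**2 = (-47)**2 = 2209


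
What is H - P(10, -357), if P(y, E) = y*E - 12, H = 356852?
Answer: 360434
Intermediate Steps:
P(y, E) = -12 + E*y (P(y, E) = E*y - 12 = -12 + E*y)
H - P(10, -357) = 356852 - (-12 - 357*10) = 356852 - (-12 - 3570) = 356852 - 1*(-3582) = 356852 + 3582 = 360434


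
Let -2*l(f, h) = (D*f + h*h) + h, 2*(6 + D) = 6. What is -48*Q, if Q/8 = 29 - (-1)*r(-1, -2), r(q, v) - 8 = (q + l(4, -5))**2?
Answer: -23808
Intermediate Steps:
D = -3 (D = -6 + (1/2)*6 = -6 + 3 = -3)
l(f, h) = -h/2 - h**2/2 + 3*f/2 (l(f, h) = -((-3*f + h*h) + h)/2 = -((-3*f + h**2) + h)/2 = -((h**2 - 3*f) + h)/2 = -(h + h**2 - 3*f)/2 = -h/2 - h**2/2 + 3*f/2)
r(q, v) = 8 + (-4 + q)**2 (r(q, v) = 8 + (q + (-1/2*(-5) - 1/2*(-5)**2 + (3/2)*4))**2 = 8 + (q + (5/2 - 1/2*25 + 6))**2 = 8 + (q + (5/2 - 25/2 + 6))**2 = 8 + (q - 4)**2 = 8 + (-4 + q)**2)
Q = 496 (Q = 8*(29 - (-1)*(8 + (-4 - 1)**2)) = 8*(29 - (-1)*(8 + (-5)**2)) = 8*(29 - (-1)*(8 + 25)) = 8*(29 - (-1)*33) = 8*(29 - 1*(-33)) = 8*(29 + 33) = 8*62 = 496)
-48*Q = -48*496 = -23808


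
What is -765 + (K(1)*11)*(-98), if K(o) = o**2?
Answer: -1843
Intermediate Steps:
-765 + (K(1)*11)*(-98) = -765 + (1**2*11)*(-98) = -765 + (1*11)*(-98) = -765 + 11*(-98) = -765 - 1078 = -1843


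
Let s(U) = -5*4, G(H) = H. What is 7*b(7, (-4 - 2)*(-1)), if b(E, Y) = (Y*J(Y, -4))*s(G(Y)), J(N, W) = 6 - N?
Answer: 0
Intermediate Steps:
s(U) = -20
b(E, Y) = -20*Y*(6 - Y) (b(E, Y) = (Y*(6 - Y))*(-20) = -20*Y*(6 - Y))
7*b(7, (-4 - 2)*(-1)) = 7*(20*((-4 - 2)*(-1))*(-6 + (-4 - 2)*(-1))) = 7*(20*(-6*(-1))*(-6 - 6*(-1))) = 7*(20*6*(-6 + 6)) = 7*(20*6*0) = 7*0 = 0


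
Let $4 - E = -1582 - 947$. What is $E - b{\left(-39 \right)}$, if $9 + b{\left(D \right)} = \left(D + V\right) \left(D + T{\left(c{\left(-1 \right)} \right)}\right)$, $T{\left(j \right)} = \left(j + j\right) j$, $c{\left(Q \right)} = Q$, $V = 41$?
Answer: $2616$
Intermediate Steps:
$T{\left(j \right)} = 2 j^{2}$ ($T{\left(j \right)} = 2 j j = 2 j^{2}$)
$b{\left(D \right)} = -9 + \left(2 + D\right) \left(41 + D\right)$ ($b{\left(D \right)} = -9 + \left(D + 41\right) \left(D + 2 \left(-1\right)^{2}\right) = -9 + \left(41 + D\right) \left(D + 2 \cdot 1\right) = -9 + \left(41 + D\right) \left(D + 2\right) = -9 + \left(41 + D\right) \left(2 + D\right) = -9 + \left(2 + D\right) \left(41 + D\right)$)
$E = 2533$ ($E = 4 - \left(-1582 - 947\right) = 4 - -2529 = 4 + 2529 = 2533$)
$E - b{\left(-39 \right)} = 2533 - \left(73 + \left(-39\right)^{2} + 43 \left(-39\right)\right) = 2533 - \left(73 + 1521 - 1677\right) = 2533 - -83 = 2533 + 83 = 2616$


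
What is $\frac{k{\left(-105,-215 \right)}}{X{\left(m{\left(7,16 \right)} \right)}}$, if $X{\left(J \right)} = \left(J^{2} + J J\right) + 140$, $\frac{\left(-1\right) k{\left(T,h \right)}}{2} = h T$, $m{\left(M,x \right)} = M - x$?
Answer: $- \frac{22575}{151} \approx -149.5$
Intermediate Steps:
$k{\left(T,h \right)} = - 2 T h$ ($k{\left(T,h \right)} = - 2 h T = - 2 T h$)
$X{\left(J \right)} = 140 + 2 J^{2}$ ($X{\left(J \right)} = \left(J^{2} + J^{2}\right) + 140 = 2 J^{2} + 140 = 140 + 2 J^{2}$)
$\frac{k{\left(-105,-215 \right)}}{X{\left(m{\left(7,16 \right)} \right)}} = \frac{\left(-2\right) \left(-105\right) \left(-215\right)}{140 + 2 \left(7 - 16\right)^{2}} = - \frac{45150}{140 + 2 \left(7 - 16\right)^{2}} = - \frac{45150}{140 + 2 \left(-9\right)^{2}} = - \frac{45150}{140 + 2 \cdot 81} = - \frac{45150}{140 + 162} = - \frac{45150}{302} = \left(-45150\right) \frac{1}{302} = - \frac{22575}{151}$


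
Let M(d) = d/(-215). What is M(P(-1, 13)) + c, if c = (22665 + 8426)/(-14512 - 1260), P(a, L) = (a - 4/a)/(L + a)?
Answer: -1672127/847745 ≈ -1.9724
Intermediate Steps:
P(a, L) = (a - 4/a)/(L + a)
M(d) = -d/215 (M(d) = d*(-1/215) = -d/215)
c = -31091/15772 (c = 31091/(-15772) = 31091*(-1/15772) = -31091/15772 ≈ -1.9713)
M(P(-1, 13)) + c = -(-4 + (-1)²)/(215*(-1)*(13 - 1)) - 31091/15772 = -(-1)*(-4 + 1)/(215*12) - 31091/15772 = -(-1)*(-3)/(215*12) - 31091/15772 = -1/215*¼ - 31091/15772 = -1/860 - 31091/15772 = -1672127/847745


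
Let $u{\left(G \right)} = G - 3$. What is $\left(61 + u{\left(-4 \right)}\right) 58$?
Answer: $3132$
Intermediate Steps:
$u{\left(G \right)} = -3 + G$
$\left(61 + u{\left(-4 \right)}\right) 58 = \left(61 - 7\right) 58 = 54 \cdot 58 = 3132$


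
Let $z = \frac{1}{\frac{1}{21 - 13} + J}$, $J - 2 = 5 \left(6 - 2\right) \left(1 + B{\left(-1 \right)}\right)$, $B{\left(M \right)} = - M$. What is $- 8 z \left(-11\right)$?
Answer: $\frac{704}{337} \approx 2.089$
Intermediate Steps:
$J = 42$ ($J = 2 + 5 \left(6 - 2\right) \left(1 - -1\right) = 2 + 5 \cdot 4 \left(1 + 1\right) = 2 + 20 \cdot 2 = 2 + 40 = 42$)
$z = \frac{8}{337}$ ($z = \frac{1}{\frac{1}{21 - 13} + 42} = \frac{1}{\frac{1}{8} + 42} = \frac{1}{\frac{337}{8}} = \frac{8}{337} \approx 0.023739$)
$- 8 z \left(-11\right) = \left(-8\right) \frac{8}{337} \left(-11\right) = \left(- \frac{64}{337}\right) \left(-11\right) = \frac{704}{337}$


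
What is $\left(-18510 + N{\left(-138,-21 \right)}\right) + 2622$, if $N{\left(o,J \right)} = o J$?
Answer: $-12990$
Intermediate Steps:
$N{\left(o,J \right)} = J o$
$\left(-18510 + N{\left(-138,-21 \right)}\right) + 2622 = \left(-18510 - -2898\right) + 2622 = \left(-18510 + 2898\right) + 2622 = -15612 + 2622 = -12990$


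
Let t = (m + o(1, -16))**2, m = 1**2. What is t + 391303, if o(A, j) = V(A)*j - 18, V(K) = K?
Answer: 392392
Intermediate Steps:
m = 1
o(A, j) = -18 + A*j (o(A, j) = A*j - 18 = -18 + A*j)
t = 1089 (t = (1 + (-18 + 1*(-16)))**2 = (1 + (-18 - 16))**2 = (1 - 34)**2 = (-33)**2 = 1089)
t + 391303 = 1089 + 391303 = 392392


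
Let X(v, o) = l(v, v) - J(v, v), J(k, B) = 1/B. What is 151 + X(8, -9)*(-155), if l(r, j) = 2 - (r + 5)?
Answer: 15003/8 ≈ 1875.4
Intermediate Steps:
l(r, j) = -3 - r (l(r, j) = 2 - (5 + r) = 2 + (-5 - r) = -3 - r)
X(v, o) = -3 - v - 1/v (X(v, o) = (-3 - v) - 1/v = -3 - v - 1/v)
151 + X(8, -9)*(-155) = 151 + (-3 - 1*8 - 1/8)*(-155) = 151 + (-3 - 8 - 1*⅛)*(-155) = 151 + (-3 - 8 - ⅛)*(-155) = 151 - 89/8*(-155) = 151 + 13795/8 = 15003/8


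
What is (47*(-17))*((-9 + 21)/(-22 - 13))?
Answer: 9588/35 ≈ 273.94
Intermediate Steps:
(47*(-17))*((-9 + 21)/(-22 - 13)) = -9588/(-35) = -9588*(-1)/35 = -799*(-12/35) = 9588/35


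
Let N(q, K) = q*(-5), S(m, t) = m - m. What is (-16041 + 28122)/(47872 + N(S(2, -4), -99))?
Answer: 12081/47872 ≈ 0.25236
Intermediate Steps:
S(m, t) = 0
N(q, K) = -5*q
(-16041 + 28122)/(47872 + N(S(2, -4), -99)) = (-16041 + 28122)/(47872 - 5*0) = 12081/(47872 + 0) = 12081/47872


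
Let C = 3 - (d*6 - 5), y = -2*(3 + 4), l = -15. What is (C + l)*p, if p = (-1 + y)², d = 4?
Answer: -6975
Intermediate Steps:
y = -14 (y = -2*7 = -14)
C = -16 (C = 3 - (4*6 - 5) = 3 - (24 - 5) = 3 - 1*19 = 3 - 19 = -16)
p = 225 (p = (-1 - 14)² = (-15)² = 225)
(C + l)*p = (-16 - 15)*225 = -31*225 = -6975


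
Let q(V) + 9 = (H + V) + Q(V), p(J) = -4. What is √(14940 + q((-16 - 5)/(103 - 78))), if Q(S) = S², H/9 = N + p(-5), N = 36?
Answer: √9511791/25 ≈ 123.36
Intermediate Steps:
H = 288 (H = 9*(36 - 4) = 9*32 = 288)
q(V) = 279 + V + V² (q(V) = -9 + ((288 + V) + V²) = -9 + (288 + V + V²) = 279 + V + V²)
√(14940 + q((-16 - 5)/(103 - 78))) = √(14940 + (279 + (-16 - 5)/(103 - 78) + ((-16 - 5)/(103 - 78))²)) = √(14940 + (279 - 21/25 + (-21/25)²)) = √(14940 + (279 - 21/25 + 441/625)) = √(14940 + 174291/625) = √(9511791/625) = √9511791/25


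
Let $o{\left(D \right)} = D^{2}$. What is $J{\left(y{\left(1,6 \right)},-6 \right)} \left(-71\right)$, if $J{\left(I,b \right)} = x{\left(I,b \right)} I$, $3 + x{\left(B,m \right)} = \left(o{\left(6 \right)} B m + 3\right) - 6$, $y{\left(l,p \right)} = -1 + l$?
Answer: $0$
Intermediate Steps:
$x{\left(B,m \right)} = -6 + 36 B m$ ($x{\left(B,m \right)} = -3 + \left(\left(6^{2} B m + 3\right) - 6\right) = -3 + \left(\left(36 B m + 3\right) - 6\right) = -3 + \left(\left(3 + 36 B m\right) - 6\right) = -3 + \left(-3 + 36 B m\right) = -6 + 36 B m$)
$J{\left(I,b \right)} = I \left(-6 + 36 I b\right)$ ($J{\left(I,b \right)} = \left(-6 + 36 I b\right) I = I \left(-6 + 36 I b\right)$)
$J{\left(y{\left(1,6 \right)},-6 \right)} \left(-71\right) = 6 \left(-1 + 1\right) \left(-1 + 6 \left(-1 + 1\right) \left(-6\right)\right) \left(-71\right) = 6 \cdot 0 \left(-1 + 6 \cdot 0 \left(-6\right)\right) \left(-71\right) = 6 \cdot 0 \left(-1 + 0\right) \left(-71\right) = 6 \cdot 0 \left(-1\right) \left(-71\right) = 0 \left(-71\right) = 0$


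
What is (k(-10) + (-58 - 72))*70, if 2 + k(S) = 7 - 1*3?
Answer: -8960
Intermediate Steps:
k(S) = 2 (k(S) = -2 + (7 - 1*3) = -2 + (7 - 3) = -2 + 4 = 2)
(k(-10) + (-58 - 72))*70 = (2 + (-58 - 72))*70 = (2 - 130)*70 = -128*70 = -8960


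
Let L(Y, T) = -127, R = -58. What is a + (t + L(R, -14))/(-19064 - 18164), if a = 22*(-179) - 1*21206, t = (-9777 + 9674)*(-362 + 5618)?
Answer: -935519337/37228 ≈ -25129.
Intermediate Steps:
t = -541368 (t = -103*5256 = -541368)
a = -25144 (a = -3938 - 21206 = -25144)
a + (t + L(R, -14))/(-19064 - 18164) = -25144 + (-541368 - 127)/(-19064 - 18164) = -25144 - 541495/(-37228) = -25144 - 541495*(-1/37228) = -25144 + 541495/37228 = -935519337/37228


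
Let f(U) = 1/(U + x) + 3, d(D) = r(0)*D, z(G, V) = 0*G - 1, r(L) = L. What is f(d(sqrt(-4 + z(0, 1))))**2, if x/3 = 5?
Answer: 2116/225 ≈ 9.4044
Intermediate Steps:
z(G, V) = -1 (z(G, V) = 0 - 1 = -1)
x = 15 (x = 3*5 = 15)
d(D) = 0 (d(D) = 0*D = 0)
f(U) = 3 + 1/(15 + U) (f(U) = 1/(U + 15) + 3 = 1/(15 + U) + 3 = 3 + 1/(15 + U))
f(d(sqrt(-4 + z(0, 1))))**2 = ((46 + 3*0)/(15 + 0))**2 = ((46 + 0)/15)**2 = ((1/15)*46)**2 = (46/15)**2 = 2116/225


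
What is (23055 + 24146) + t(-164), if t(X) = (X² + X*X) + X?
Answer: 100829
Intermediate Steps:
t(X) = X + 2*X² (t(X) = (X² + X²) + X = 2*X² + X = X + 2*X²)
(23055 + 24146) + t(-164) = (23055 + 24146) - 164*(1 + 2*(-164)) = 47201 - 164*(1 - 328) = 47201 - 164*(-327) = 47201 + 53628 = 100829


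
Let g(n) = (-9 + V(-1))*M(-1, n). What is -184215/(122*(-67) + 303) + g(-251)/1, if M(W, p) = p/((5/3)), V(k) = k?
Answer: 12037941/7871 ≈ 1529.4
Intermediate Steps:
M(W, p) = 3*p/5 (M(W, p) = p/((5*(1/3))) = p/(5/3) = p*(3/5) = 3*p/5)
g(n) = -6*n (g(n) = (-9 - 1)*(3*n/5) = -6*n)
-184215/(122*(-67) + 303) + g(-251)/1 = -184215/(122*(-67) + 303) - 6*(-251)/1 = -184215/(-8174 + 303) + 1506*1 = -184215/(-7871) + 1506 = -184215*(-1/7871) + 1506 = 184215/7871 + 1506 = 12037941/7871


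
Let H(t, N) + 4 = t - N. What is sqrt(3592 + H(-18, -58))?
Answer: 2*sqrt(907) ≈ 60.233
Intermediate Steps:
H(t, N) = -4 + t - N (H(t, N) = -4 + (t - N) = -4 + t - N)
sqrt(3592 + H(-18, -58)) = sqrt(3592 + (-4 - 18 - 1*(-58))) = sqrt(3592 + (-4 - 18 + 58)) = sqrt(3592 + 36) = sqrt(3628) = 2*sqrt(907)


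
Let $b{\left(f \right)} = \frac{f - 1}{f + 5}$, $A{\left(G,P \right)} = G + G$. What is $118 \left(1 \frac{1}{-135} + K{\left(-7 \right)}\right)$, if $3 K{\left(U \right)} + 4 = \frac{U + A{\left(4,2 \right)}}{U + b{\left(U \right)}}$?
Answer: $- \frac{23128}{135} \approx -171.32$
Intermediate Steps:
$A{\left(G,P \right)} = 2 G$
$b{\left(f \right)} = \frac{-1 + f}{5 + f}$
$K{\left(U \right)} = - \frac{4}{3} + \frac{8 + U}{3 \left(U + \frac{-1 + U}{5 + U}\right)}$ ($K{\left(U \right)} = - \frac{4}{3} + \frac{\left(U + 2 \cdot 4\right) \frac{1}{U + \frac{-1 + U}{5 + U}}}{3} = - \frac{4}{3} + \frac{\left(U + 8\right) \frac{1}{U + \frac{-1 + U}{5 + U}}}{3} = - \frac{4}{3} + \frac{\left(8 + U\right) \frac{1}{U + \frac{-1 + U}{5 + U}}}{3} = - \frac{4}{3} + \frac{\frac{1}{U + \frac{-1 + U}{5 + U}} \left(8 + U\right)}{3} = - \frac{4}{3} + \frac{8 + U}{3 \left(U + \frac{-1 + U}{5 + U}\right)}$)
$118 \left(1 \frac{1}{-135} + K{\left(-7 \right)}\right) = 118 \left(1 \frac{1}{-135} + \frac{44 - -77 - 3 \left(-7\right)^{2}}{3 \left(-1 + \left(-7\right)^{2} + 6 \left(-7\right)\right)}\right) = 118 \left(1 \left(- \frac{1}{135}\right) + \frac{44 + 77 - 147}{3 \left(-1 + 49 - 42\right)}\right) = 118 \left(- \frac{1}{135} + \frac{44 + 77 - 147}{3 \cdot 6}\right) = 118 \left(- \frac{1}{135} + \frac{1}{3} \cdot \frac{1}{6} \left(-26\right)\right) = 118 \left(- \frac{1}{135} - \frac{13}{9}\right) = 118 \left(- \frac{196}{135}\right) = - \frac{23128}{135}$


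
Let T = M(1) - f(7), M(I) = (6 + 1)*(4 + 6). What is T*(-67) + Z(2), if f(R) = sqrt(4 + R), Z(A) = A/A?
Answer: -4689 + 67*sqrt(11) ≈ -4466.8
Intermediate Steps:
Z(A) = 1
M(I) = 70 (M(I) = 7*10 = 70)
T = 70 - sqrt(11) (T = 70 - sqrt(4 + 7) = 70 - sqrt(11) ≈ 66.683)
T*(-67) + Z(2) = (70 - sqrt(11))*(-67) + 1 = (-4690 + 67*sqrt(11)) + 1 = -4689 + 67*sqrt(11)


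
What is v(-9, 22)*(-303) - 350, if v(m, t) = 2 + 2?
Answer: -1562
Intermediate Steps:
v(m, t) = 4
v(-9, 22)*(-303) - 350 = 4*(-303) - 350 = -1212 - 350 = -1562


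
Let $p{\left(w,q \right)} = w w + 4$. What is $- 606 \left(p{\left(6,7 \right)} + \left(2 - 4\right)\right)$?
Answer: $-23028$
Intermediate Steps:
$p{\left(w,q \right)} = 4 + w^{2}$ ($p{\left(w,q \right)} = w^{2} + 4 = 4 + w^{2}$)
$- 606 \left(p{\left(6,7 \right)} + \left(2 - 4\right)\right) = - 606 \left(\left(4 + 6^{2}\right) + \left(2 - 4\right)\right) = - 606 \left(\left(4 + 36\right) + \left(2 - 4\right)\right) = - 606 \left(40 - 2\right) = \left(-606\right) 38 = -23028$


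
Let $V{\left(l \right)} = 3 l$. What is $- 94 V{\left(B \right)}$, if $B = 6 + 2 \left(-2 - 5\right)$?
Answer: $2256$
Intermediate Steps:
$B = -8$ ($B = 6 + 2 \left(-7\right) = 6 - 14 = -8$)
$- 94 V{\left(B \right)} = - 94 \cdot 3 \left(-8\right) = \left(-94\right) \left(-24\right) = 2256$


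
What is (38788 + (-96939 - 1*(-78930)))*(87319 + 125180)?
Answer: 4415516721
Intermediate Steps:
(38788 + (-96939 - 1*(-78930)))*(87319 + 125180) = (38788 + (-96939 + 78930))*212499 = (38788 - 18009)*212499 = 20779*212499 = 4415516721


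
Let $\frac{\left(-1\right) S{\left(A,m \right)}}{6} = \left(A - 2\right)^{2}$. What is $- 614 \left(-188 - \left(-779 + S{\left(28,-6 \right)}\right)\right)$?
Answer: $-2853258$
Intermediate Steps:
$S{\left(A,m \right)} = - 6 \left(-2 + A\right)^{2}$ ($S{\left(A,m \right)} = - 6 \left(A - 2\right)^{2} = - 6 \left(-2 + A\right)^{2}$)
$- 614 \left(-188 - \left(-779 + S{\left(28,-6 \right)}\right)\right) = - 614 \left(-188 - \left(-779 - 6 \left(-2 + 28\right)^{2}\right)\right) = - 614 \left(-188 - \left(-779 - 6 \cdot 26^{2}\right)\right) = - 614 \left(-188 - \left(-779 - 4056\right)\right) = - 614 \left(-188 + \left(779 - -4056\right)\right) = - 614 \left(-188 + \left(779 + 4056\right)\right) = - 614 \left(-188 + 4835\right) = \left(-614\right) 4647 = -2853258$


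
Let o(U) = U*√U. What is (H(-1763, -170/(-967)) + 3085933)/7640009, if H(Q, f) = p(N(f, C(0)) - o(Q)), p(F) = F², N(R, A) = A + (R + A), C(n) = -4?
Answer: -5121123334670890/7144088375801 - 2052132*I*√1763/568299131 ≈ -716.83 - 0.15162*I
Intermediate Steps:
N(R, A) = R + 2*A (N(R, A) = A + (A + R) = R + 2*A)
o(U) = U^(3/2)
H(Q, f) = (-8 + f - Q^(3/2))² (H(Q, f) = ((f + 2*(-4)) - Q^(3/2))² = ((f - 8) - Q^(3/2))² = ((-8 + f) - Q^(3/2))² = (-8 + f - Q^(3/2))²)
(H(-1763, -170/(-967)) + 3085933)/7640009 = ((8 + (-1763)^(3/2) - (-170)/(-967))² + 3085933)/7640009 = ((8 - 1763*I*√1763 - (-170)*(-1)/967)² + 3085933)*(1/7640009) = ((8 - 1763*I*√1763 - 1*170/967)² + 3085933)*(1/7640009) = ((8 - 1763*I*√1763 - 170/967)² + 3085933)*(1/7640009) = ((7566/967 - 1763*I*√1763)² + 3085933)*(1/7640009) = (3085933 + (7566/967 - 1763*I*√1763)²)*(1/7640009) = 3085933/7640009 + (7566/967 - 1763*I*√1763)²/7640009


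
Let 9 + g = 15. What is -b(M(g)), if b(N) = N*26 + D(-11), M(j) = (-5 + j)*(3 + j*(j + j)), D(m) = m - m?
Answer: -1950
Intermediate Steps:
D(m) = 0
g = 6 (g = -9 + 15 = 6)
M(j) = (-5 + j)*(3 + 2*j²) (M(j) = (-5 + j)*(3 + j*(2*j)) = (-5 + j)*(3 + 2*j²))
b(N) = 26*N (b(N) = N*26 + 0 = 26*N + 0 = 26*N)
-b(M(g)) = -26*(-15 - 10*6² + 2*6³ + 3*6) = -26*(-15 - 10*36 + 2*216 + 18) = -26*(-15 - 360 + 432 + 18) = -26*75 = -1*1950 = -1950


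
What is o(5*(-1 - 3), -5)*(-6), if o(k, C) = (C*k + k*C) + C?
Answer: -1170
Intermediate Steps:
o(k, C) = C + 2*C*k (o(k, C) = (C*k + C*k) + C = 2*C*k + C = C + 2*C*k)
o(5*(-1 - 3), -5)*(-6) = -5*(1 + 2*(5*(-1 - 3)))*(-6) = -5*(1 + 2*(5*(-4)))*(-6) = -5*(1 + 2*(-20))*(-6) = -5*(1 - 40)*(-6) = -5*(-39)*(-6) = 195*(-6) = -1170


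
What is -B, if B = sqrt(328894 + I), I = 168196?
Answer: -sqrt(497090) ≈ -705.05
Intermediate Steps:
B = sqrt(497090) (B = sqrt(328894 + 168196) = sqrt(497090) ≈ 705.05)
-B = -sqrt(497090)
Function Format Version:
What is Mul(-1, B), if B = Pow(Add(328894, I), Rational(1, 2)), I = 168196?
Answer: Mul(-1, Pow(497090, Rational(1, 2))) ≈ -705.05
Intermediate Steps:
B = Pow(497090, Rational(1, 2)) (B = Pow(Add(328894, 168196), Rational(1, 2)) = Pow(497090, Rational(1, 2)) ≈ 705.05)
Mul(-1, B) = Mul(-1, Pow(497090, Rational(1, 2)))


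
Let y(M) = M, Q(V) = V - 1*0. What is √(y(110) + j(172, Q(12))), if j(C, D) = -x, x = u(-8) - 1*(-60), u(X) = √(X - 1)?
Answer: √(50 - 3*I) ≈ 7.0742 - 0.21204*I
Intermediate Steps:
u(X) = √(-1 + X)
Q(V) = V (Q(V) = V + 0 = V)
x = 60 + 3*I (x = √(-1 - 8) - 1*(-60) = √(-9) + 60 = 3*I + 60 = 60 + 3*I ≈ 60.0 + 3.0*I)
j(C, D) = -60 - 3*I (j(C, D) = -(60 + 3*I) = -60 - 3*I)
√(y(110) + j(172, Q(12))) = √(110 + (-60 - 3*I)) = √(50 - 3*I)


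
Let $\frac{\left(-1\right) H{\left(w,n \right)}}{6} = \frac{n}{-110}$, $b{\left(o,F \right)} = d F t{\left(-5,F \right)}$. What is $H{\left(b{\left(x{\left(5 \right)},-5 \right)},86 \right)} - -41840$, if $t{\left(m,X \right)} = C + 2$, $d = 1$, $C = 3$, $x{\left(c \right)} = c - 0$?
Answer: $\frac{2301458}{55} \approx 41845.0$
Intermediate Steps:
$x{\left(c \right)} = c$ ($x{\left(c \right)} = c + 0 = c$)
$t{\left(m,X \right)} = 5$ ($t{\left(m,X \right)} = 3 + 2 = 5$)
$b{\left(o,F \right)} = 5 F$ ($b{\left(o,F \right)} = 1 F 5 = F 5 = 5 F$)
$H{\left(w,n \right)} = \frac{3 n}{55}$ ($H{\left(w,n \right)} = - 6 \frac{n}{-110} = - 6 n \left(- \frac{1}{110}\right) = - 6 \left(- \frac{n}{110}\right) = \frac{3 n}{55}$)
$H{\left(b{\left(x{\left(5 \right)},-5 \right)},86 \right)} - -41840 = \frac{3}{55} \cdot 86 - -41840 = \frac{258}{55} + 41840 = \frac{2301458}{55}$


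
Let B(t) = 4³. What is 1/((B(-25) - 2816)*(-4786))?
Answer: 1/13171072 ≈ 7.5924e-8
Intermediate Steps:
B(t) = 64
1/((B(-25) - 2816)*(-4786)) = 1/((64 - 2816)*(-4786)) = -1/4786/(-2752) = -1/2752*(-1/4786) = 1/13171072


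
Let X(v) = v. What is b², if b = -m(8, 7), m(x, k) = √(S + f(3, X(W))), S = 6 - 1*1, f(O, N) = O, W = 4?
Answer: 8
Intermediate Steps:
S = 5 (S = 6 - 1 = 5)
m(x, k) = 2*√2 (m(x, k) = √(5 + 3) = √8 = 2*√2)
b = -2*√2 ≈ -2.8284
b² = (-2*√2)² = 8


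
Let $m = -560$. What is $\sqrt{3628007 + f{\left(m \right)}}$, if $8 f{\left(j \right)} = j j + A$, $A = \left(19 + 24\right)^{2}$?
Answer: $\frac{3 \sqrt{6519890}}{4} \approx 1915.1$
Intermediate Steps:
$A = 1849$ ($A = 43^{2} = 1849$)
$f{\left(j \right)} = \frac{1849}{8} + \frac{j^{2}}{8}$ ($f{\left(j \right)} = \frac{j j + 1849}{8} = \frac{j^{2} + 1849}{8} = \frac{1849 + j^{2}}{8} = \frac{1849}{8} + \frac{j^{2}}{8}$)
$\sqrt{3628007 + f{\left(m \right)}} = \sqrt{3628007 + \left(\frac{1849}{8} + \frac{\left(-560\right)^{2}}{8}\right)} = \sqrt{3628007 + \left(\frac{1849}{8} + \frac{1}{8} \cdot 313600\right)} = \sqrt{3628007 + \left(\frac{1849}{8} + 39200\right)} = \sqrt{3628007 + \frac{315449}{8}} = \sqrt{\frac{29339505}{8}} = \frac{3 \sqrt{6519890}}{4}$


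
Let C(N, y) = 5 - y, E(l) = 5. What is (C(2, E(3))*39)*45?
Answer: 0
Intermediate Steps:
(C(2, E(3))*39)*45 = ((5 - 1*5)*39)*45 = ((5 - 5)*39)*45 = (0*39)*45 = 0*45 = 0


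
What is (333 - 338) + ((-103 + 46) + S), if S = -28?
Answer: -90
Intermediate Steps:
(333 - 338) + ((-103 + 46) + S) = (333 - 338) + ((-103 + 46) - 28) = -5 + (-57 - 28) = -5 - 85 = -90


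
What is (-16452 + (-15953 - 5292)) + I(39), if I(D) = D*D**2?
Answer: 21622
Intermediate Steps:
I(D) = D**3
(-16452 + (-15953 - 5292)) + I(39) = (-16452 + (-15953 - 5292)) + 39**3 = (-16452 - 21245) + 59319 = -37697 + 59319 = 21622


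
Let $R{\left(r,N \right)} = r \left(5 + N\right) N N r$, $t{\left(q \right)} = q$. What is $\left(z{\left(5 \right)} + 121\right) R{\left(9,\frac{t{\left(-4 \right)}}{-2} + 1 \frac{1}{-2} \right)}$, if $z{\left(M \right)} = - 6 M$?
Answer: $\frac{862407}{8} \approx 1.078 \cdot 10^{5}$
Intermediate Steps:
$R{\left(r,N \right)} = N^{2} r^{2} \left(5 + N\right)$ ($R{\left(r,N \right)} = r N \left(5 + N\right) N r = N r \left(5 + N\right) N r = r N^{2} \left(5 + N\right) r = N^{2} r^{2} \left(5 + N\right)$)
$\left(z{\left(5 \right)} + 121\right) R{\left(9,\frac{t{\left(-4 \right)}}{-2} + 1 \frac{1}{-2} \right)} = \left(\left(-6\right) 5 + 121\right) \left(- \frac{4}{-2} + 1 \frac{1}{-2}\right)^{2} \cdot 9^{2} \left(5 + \left(- \frac{4}{-2} + 1 \frac{1}{-2}\right)\right) = \left(-30 + 121\right) \left(\left(-4\right) \left(- \frac{1}{2}\right) + 1 \left(- \frac{1}{2}\right)\right)^{2} \cdot 81 \left(5 + \left(\left(-4\right) \left(- \frac{1}{2}\right) + 1 \left(- \frac{1}{2}\right)\right)\right) = 91 \left(2 - \frac{1}{2}\right)^{2} \cdot 81 \left(5 + \left(2 - \frac{1}{2}\right)\right) = 91 \left(\frac{3}{2}\right)^{2} \cdot 81 \left(5 + \frac{3}{2}\right) = 91 \cdot \frac{9}{4} \cdot 81 \cdot \frac{13}{2} = 91 \cdot \frac{9477}{8} = \frac{862407}{8}$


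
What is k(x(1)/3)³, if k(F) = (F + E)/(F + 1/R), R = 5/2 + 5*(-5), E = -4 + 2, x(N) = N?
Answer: -421875/2197 ≈ -192.02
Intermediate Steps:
E = -2
R = -45/2 (R = 5*(½) - 25 = 5/2 - 25 = -45/2 ≈ -22.500)
k(F) = (-2 + F)/(-2/45 + F) (k(F) = (F - 2)/(F + 1/(-45/2)) = (-2 + F)/(F - 2/45) = (-2 + F)/(-2/45 + F))
k(x(1)/3)³ = (45*(2 - 1/3)/(2 - 45/3))³ = (45*(2 - 1*⅓)/(2 - 45*⅓))³ = (45*(2 - ⅓)/(2 - 15))³ = (45*(5/3)/(-13))³ = (45*(-1/13)*(5/3))³ = (-75/13)³ = -421875/2197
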